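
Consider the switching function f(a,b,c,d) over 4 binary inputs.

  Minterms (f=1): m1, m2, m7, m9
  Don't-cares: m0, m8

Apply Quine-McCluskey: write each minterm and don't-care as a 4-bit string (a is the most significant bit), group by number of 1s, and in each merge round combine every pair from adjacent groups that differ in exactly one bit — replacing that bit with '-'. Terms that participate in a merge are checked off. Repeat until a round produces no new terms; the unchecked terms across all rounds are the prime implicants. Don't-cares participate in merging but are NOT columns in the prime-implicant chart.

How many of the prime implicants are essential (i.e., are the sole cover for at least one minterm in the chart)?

size-2^0 implicants → 0000(✓)  0001(✓)  0010(✓)  0111  1000(✓)  1001(✓)
size-2^1 implicants → -000(✓)  -001(✓)  00-0  000-(✓)  100-(✓)
size-2^2 implicants → -00-
Unchecked terms (primes): -00-, 00-0, 0111
Minterm coverage:
  m1 ⊆ -00- [E]
  m2 ⊆ 00-0 [E]
  m7 ⊆ 0111 [E]
  m9 ⊆ -00- [E]
E = {-00-, 00-0, 0111}

3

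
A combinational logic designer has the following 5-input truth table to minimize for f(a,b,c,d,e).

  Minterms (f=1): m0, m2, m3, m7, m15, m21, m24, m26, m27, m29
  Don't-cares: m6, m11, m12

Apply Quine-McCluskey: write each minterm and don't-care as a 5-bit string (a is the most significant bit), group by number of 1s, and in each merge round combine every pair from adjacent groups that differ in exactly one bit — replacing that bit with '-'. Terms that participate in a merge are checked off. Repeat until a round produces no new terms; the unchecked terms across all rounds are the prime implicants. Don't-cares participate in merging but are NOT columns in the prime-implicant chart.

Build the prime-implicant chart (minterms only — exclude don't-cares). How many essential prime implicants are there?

4

[col 0] 00000*, 00010*, 00011*, 00110*, 00111*, 01011*, 01100, 01111*, 10101*, 11000*, 11010*, 11011*, 11101*
[col 1] -1011, 0-011*, 0-111*, 00-10*, 00-11*, 000-0, 0001-*, 0011-*, 01-11*, 1-101, 110-0, 1101-
[col 2] 0--11, 00-1-
Prime implicants: -1011, 0--11, 00-1-, 000-0, 01100, 1-101, 110-0, 1101-
PI chart (minterm → PIs covering it):
  0 | 000-0  (sole → essential)
  2 | 00-1-,000-0
  3 | 0--11,00-1-
  7 | 0--11,00-1-
  15 | 0--11  (sole → essential)
  21 | 1-101  (sole → essential)
  24 | 110-0  (sole → essential)
  26 | 110-0,1101-
  27 | -1011,1101-
  29 | 1-101  (sole → essential)
Essential prime implicants: 0--11, 000-0, 1-101, 110-0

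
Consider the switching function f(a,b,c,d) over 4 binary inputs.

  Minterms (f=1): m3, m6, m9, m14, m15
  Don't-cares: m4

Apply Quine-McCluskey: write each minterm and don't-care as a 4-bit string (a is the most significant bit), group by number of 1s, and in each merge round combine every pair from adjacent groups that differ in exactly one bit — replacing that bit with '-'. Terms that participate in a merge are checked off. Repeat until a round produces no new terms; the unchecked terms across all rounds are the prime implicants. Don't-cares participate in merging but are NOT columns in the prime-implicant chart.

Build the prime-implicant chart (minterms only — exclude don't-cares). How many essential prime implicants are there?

3

[col 0] 0011, 0100*, 0110*, 1001, 1110*, 1111*
[col 1] -110, 01-0, 111-
Prime implicants: -110, 0011, 01-0, 1001, 111-
PI chart (minterm → PIs covering it):
  3 | 0011  (sole → essential)
  6 | -110,01-0
  9 | 1001  (sole → essential)
  14 | -110,111-
  15 | 111-  (sole → essential)
Essential prime implicants: 0011, 1001, 111-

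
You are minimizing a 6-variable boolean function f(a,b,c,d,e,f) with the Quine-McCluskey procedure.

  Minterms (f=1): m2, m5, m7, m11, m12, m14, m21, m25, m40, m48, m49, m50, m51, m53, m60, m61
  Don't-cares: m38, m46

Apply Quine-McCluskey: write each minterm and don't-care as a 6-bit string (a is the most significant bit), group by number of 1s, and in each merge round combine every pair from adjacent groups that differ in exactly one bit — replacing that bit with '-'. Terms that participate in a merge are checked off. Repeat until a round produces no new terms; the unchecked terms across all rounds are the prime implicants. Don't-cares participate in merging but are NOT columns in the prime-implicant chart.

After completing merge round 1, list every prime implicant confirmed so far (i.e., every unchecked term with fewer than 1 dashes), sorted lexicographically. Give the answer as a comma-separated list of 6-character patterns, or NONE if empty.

000010, 001011, 011001, 101000

Round 0: 000010 000101✓ 000111✓ 001011 001100✓ 001110✓ 010101✓ 011001 100110✓ 101000 101110✓ 110000✓ 110001✓ 110010✓ 110011✓ 110101✓ 111100✓ 111101✓
Round 1: -01110 -10101 0-0101 0001-1 0011-0 10-110 11-101 110-01 1100-0✓ 1100-1✓ 11000-✓ 11001-✓ 11110-
Round 2: 1100--
PIs = {-01110, -10101, 0-0101, 000010, 0001-1, 001011, 0011-0, 011001, 10-110, 101000, 11-101, 110-01, 1100--, 11110-}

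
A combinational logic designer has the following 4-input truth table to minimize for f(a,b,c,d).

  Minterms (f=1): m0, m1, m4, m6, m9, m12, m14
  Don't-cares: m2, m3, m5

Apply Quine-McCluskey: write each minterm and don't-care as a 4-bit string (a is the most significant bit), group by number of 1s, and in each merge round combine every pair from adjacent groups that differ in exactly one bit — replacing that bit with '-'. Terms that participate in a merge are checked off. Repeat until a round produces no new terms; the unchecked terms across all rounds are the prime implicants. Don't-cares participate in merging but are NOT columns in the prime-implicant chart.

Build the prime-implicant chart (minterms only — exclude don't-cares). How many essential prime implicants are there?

Round 0: 0000✓ 0001✓ 0010✓ 0011✓ 0100✓ 0101✓ 0110✓ 1001✓ 1100✓ 1110✓
Round 1: -001 -100✓ -110✓ 0-00✓ 0-01✓ 0-10✓ 00-0✓ 00-1✓ 000-✓ 001-✓ 01-0✓ 010-✓ 11-0✓
Round 2: -1-0 0--0 0-0- 00--
PIs = {-001, -1-0, 0--0, 0-0-, 00--}
Coverage chart:
  m0: 0--0,0-0-,00--
  m1: -001,0-0-,00--
  m4: -1-0,0--0,0-0-
  m6: -1-0,0--0
  m9: -001 ←essential
  m12: -1-0 ←essential
  m14: -1-0 ←essential
Essential: -001, -1-0

2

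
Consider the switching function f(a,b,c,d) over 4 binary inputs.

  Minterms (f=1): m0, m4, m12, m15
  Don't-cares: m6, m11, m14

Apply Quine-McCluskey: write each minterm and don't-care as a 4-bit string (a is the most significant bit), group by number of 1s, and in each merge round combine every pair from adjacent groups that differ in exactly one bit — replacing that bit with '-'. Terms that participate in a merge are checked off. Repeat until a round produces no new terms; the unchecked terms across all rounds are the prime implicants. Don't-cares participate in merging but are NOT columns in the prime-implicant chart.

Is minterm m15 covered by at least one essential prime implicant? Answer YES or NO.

Round 0: 0000✓ 0100✓ 0110✓ 1011✓ 1100✓ 1110✓ 1111✓
Round 1: -100✓ -110✓ 0-00 01-0✓ 1-11 11-0✓ 111-
Round 2: -1-0
PIs = {-1-0, 0-00, 1-11, 111-}
Coverage chart:
  m0: 0-00 ←essential
  m4: -1-0,0-00
  m12: -1-0 ←essential
  m15: 1-11,111-
Essential: -1-0, 0-00

NO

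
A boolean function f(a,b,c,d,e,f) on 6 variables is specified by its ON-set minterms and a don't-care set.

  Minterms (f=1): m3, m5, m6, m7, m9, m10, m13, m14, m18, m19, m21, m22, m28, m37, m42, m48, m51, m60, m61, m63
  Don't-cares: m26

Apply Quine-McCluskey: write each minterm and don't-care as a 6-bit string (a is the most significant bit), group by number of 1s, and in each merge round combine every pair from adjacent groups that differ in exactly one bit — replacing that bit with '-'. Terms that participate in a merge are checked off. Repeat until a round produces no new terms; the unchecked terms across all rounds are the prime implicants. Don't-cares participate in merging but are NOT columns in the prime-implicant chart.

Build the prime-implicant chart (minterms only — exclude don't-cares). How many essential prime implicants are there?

8

size-2^0 implicants → 000011(✓)  000101(✓)  000110(✓)  000111(✓)  001001(✓)  001010(✓)  001101(✓)  001110(✓)  010010(✓)  010011(✓)  010101(✓)  010110(✓)  011010(✓)  011100(✓)  100101(✓)  101010(✓)  110000  110011(✓)  111100(✓)  111101(✓)  111111(✓)
size-2^1 implicants → -00101  -01010  -10011  -11100  0-0011  0-0101  0-0110  0-1010  00-101  00-110  000-11  0001-1  00011-  001-01  001-10  01-010  010-10  01001-  1111-1  11110-
Unchecked terms (primes): -00101, -01010, -10011, -11100, 0-0011, 0-0101, 0-0110, 0-1010, 00-101, 00-110, 000-11, 0001-1, 00011-, 001-01, 001-10, 01-010, 010-10, 01001-, 110000, 1111-1, 11110-
Minterm coverage:
  m3 ⊆ 0-0011,000-11
  m5 ⊆ -00101,0-0101,00-101,0001-1
  m6 ⊆ 0-0110,00-110,00011-
  m7 ⊆ 000-11,0001-1,00011-
  m9 ⊆ 001-01 [E]
  m10 ⊆ -01010,0-1010,001-10
  m13 ⊆ 00-101,001-01
  m14 ⊆ 00-110,001-10
  m18 ⊆ 01-010,010-10,01001-
  m19 ⊆ -10011,0-0011,01001-
  m21 ⊆ 0-0101 [E]
  m22 ⊆ 0-0110,010-10
  m28 ⊆ -11100 [E]
  m37 ⊆ -00101 [E]
  m42 ⊆ -01010 [E]
  m48 ⊆ 110000 [E]
  m51 ⊆ -10011 [E]
  m60 ⊆ -11100,11110-
  m61 ⊆ 1111-1,11110-
  m63 ⊆ 1111-1 [E]
E = {-00101, -01010, -10011, -11100, 0-0101, 001-01, 110000, 1111-1}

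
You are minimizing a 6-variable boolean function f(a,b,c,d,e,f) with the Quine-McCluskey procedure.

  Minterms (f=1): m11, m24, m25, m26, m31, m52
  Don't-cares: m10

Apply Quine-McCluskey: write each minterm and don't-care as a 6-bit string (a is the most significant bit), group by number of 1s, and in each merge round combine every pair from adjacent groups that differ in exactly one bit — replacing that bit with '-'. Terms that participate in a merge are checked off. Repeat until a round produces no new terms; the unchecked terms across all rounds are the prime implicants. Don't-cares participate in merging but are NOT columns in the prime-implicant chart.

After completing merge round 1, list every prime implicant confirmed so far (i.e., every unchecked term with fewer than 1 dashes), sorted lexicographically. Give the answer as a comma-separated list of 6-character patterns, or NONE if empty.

size-2^0 implicants → 001010(✓)  001011(✓)  011000(✓)  011001(✓)  011010(✓)  011111  110100
size-2^1 implicants → 0-1010  00101-  0110-0  01100-
Unchecked terms (primes): 0-1010, 00101-, 0110-0, 01100-, 011111, 110100

011111, 110100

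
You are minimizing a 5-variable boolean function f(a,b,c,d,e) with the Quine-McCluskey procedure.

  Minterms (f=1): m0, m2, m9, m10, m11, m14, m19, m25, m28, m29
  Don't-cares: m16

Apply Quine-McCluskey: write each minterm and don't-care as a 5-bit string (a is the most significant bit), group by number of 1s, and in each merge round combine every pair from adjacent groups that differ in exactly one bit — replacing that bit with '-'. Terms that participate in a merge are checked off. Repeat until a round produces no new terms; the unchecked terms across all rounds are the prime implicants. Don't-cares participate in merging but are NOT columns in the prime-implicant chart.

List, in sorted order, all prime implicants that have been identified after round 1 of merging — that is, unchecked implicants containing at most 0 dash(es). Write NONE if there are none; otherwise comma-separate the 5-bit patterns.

10011

size-2^0 implicants → 00000(✓)  00010(✓)  01001(✓)  01010(✓)  01011(✓)  01110(✓)  10000(✓)  10011  11001(✓)  11100(✓)  11101(✓)
size-2^1 implicants → -0000  -1001  0-010  000-0  01-10  010-1  0101-  11-01  1110-
Unchecked terms (primes): -0000, -1001, 0-010, 000-0, 01-10, 010-1, 0101-, 10011, 11-01, 1110-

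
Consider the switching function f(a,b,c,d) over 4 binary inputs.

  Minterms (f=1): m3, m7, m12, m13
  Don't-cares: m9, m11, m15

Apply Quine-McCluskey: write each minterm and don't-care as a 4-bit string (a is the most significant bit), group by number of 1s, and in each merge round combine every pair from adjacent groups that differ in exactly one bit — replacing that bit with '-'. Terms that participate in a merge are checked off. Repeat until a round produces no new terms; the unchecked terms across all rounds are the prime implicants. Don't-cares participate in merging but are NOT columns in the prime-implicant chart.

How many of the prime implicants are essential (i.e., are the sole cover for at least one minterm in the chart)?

size-2^0 implicants → 0011(✓)  0111(✓)  1001(✓)  1011(✓)  1100(✓)  1101(✓)  1111(✓)
size-2^1 implicants → -011(✓)  -111(✓)  0-11(✓)  1-01(✓)  1-11(✓)  10-1(✓)  11-1(✓)  110-
size-2^2 implicants → --11  1--1
Unchecked terms (primes): --11, 1--1, 110-
Minterm coverage:
  m3 ⊆ --11 [E]
  m7 ⊆ --11 [E]
  m12 ⊆ 110- [E]
  m13 ⊆ 1--1,110-
E = {--11, 110-}

2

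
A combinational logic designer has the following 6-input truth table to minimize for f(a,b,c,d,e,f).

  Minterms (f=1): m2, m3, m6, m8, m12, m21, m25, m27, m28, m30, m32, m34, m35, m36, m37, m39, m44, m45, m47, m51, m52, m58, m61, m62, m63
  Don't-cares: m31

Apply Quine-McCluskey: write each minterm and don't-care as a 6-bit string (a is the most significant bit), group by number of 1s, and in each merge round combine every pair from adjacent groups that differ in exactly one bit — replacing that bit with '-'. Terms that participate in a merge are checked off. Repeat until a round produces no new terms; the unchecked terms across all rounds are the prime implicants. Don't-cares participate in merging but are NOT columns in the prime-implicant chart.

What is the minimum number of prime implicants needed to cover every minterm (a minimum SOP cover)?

13

Round 0: 000010✓ 000011✓ 000110✓ 001000✓ 001100✓ 010101 011001✓ 011011✓ 011100✓ 011110✓ 011111✓ 100000✓ 100010✓ 100011✓ 100100✓ 100101✓ 100111✓ 101100✓ 101101✓ 101111✓ 110011✓ 110100✓ 111010✓ 111101✓ 111110✓ 111111✓
Round 1: -00010✓ -00011✓ -01100 -11110✓ -11111✓ 0-1100 000-10 00001-✓ 001-00 011-11 0110-1 0111-0 01111-✓ 1-0011 1-0100 1-1101✓ 1-1111✓ 10-100✓ 10-101✓ 10-111✓ 100-00 100-11 1000-0 10001-✓ 1001-1✓ 10010-✓ 1011-1✓ 10110-✓ 111-10 1111-1✓ 11111-✓
Round 2: -0001- -1111- 1-11-1 10-1-1 10-10-
PIs = {-0001-, -01100, -1111-, 0-1100, 000-10, 001-00, 010101, 011-11, 0110-1, 0111-0, 1-0011, 1-0100, 1-11-1, 10-1-1, 10-10-, 100-00, 100-11, 1000-0, 111-10}
Coverage chart:
  m2: -0001-,000-10
  m3: -0001- ←essential
  m6: 000-10 ←essential
  m8: 001-00 ←essential
  m12: -01100,0-1100,001-00
  m21: 010101 ←essential
  m25: 0110-1 ←essential
  m27: 011-11,0110-1
  m28: 0-1100,0111-0
  m30: -1111-,0111-0
  m32: 100-00,1000-0
  m34: -0001-,1000-0
  m35: -0001-,1-0011,100-11
  m36: 1-0100,10-10-,100-00
  m37: 10-1-1,10-10-
  m39: 10-1-1,100-11
  m44: -01100,10-10-
  m45: 1-11-1,10-1-1,10-10-
  m47: 1-11-1,10-1-1
  m51: 1-0011 ←essential
  m52: 1-0100 ←essential
  m58: 111-10 ←essential
  m61: 1-11-1 ←essential
  m62: -1111-,111-10
  m63: -1111-,1-11-1
Essential: -0001-, 000-10, 001-00, 010101, 0110-1, 1-0011, 1-0100, 1-11-1, 111-10
Petrick residual → -01100, 0111-0, 10-1-1, 100-00
Min cover (13 terms): b'c'd'e + b'cde'f' + a'b'c'ef' + a'b'ce'f' + a'bc'de'f + a'bcd'f + a'bcdf' + ac'd'ef + ac'de'f' + acdf + ab'df + ab'c'e'f' + abcef'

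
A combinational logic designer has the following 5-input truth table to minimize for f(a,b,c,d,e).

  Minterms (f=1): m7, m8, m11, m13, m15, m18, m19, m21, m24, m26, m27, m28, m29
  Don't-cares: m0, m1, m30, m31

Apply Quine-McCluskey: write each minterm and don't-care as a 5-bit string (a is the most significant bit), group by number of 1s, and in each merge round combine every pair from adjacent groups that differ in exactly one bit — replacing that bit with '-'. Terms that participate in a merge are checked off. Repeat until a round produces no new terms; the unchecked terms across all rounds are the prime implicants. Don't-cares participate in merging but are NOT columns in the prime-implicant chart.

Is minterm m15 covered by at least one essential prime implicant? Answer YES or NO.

size-2^0 implicants → 00000(✓)  00001(✓)  00111(✓)  01000(✓)  01011(✓)  01101(✓)  01111(✓)  10010(✓)  10011(✓)  10101(✓)  11000(✓)  11010(✓)  11011(✓)  11100(✓)  11101(✓)  11110(✓)  11111(✓)
size-2^1 implicants → -1000  -1011(✓)  -1101(✓)  -1111(✓)  0-000  0-111  0000-  01-11(✓)  011-1(✓)  1-010(✓)  1-011(✓)  1-101  1001-(✓)  11-00(✓)  11-10(✓)  11-11(✓)  110-0(✓)  1101-(✓)  111-0(✓)  111-1(✓)  1110-(✓)  1111-(✓)
size-2^2 implicants → -1-11  -11-1  1-01-  11--0  11-1-  111--
Unchecked terms (primes): -1-11, -1000, -11-1, 0-000, 0-111, 0000-, 1-01-, 1-101, 11--0, 11-1-, 111--
Minterm coverage:
  m7 ⊆ 0-111 [E]
  m8 ⊆ -1000,0-000
  m11 ⊆ -1-11 [E]
  m13 ⊆ -11-1 [E]
  m15 ⊆ -1-11,-11-1,0-111
  m18 ⊆ 1-01- [E]
  m19 ⊆ 1-01- [E]
  m21 ⊆ 1-101 [E]
  m24 ⊆ -1000,11--0
  m26 ⊆ 1-01-,11--0,11-1-
  m27 ⊆ -1-11,1-01-,11-1-
  m28 ⊆ 11--0,111--
  m29 ⊆ -11-1,1-101,111--
E = {-1-11, -11-1, 0-111, 1-01-, 1-101}

YES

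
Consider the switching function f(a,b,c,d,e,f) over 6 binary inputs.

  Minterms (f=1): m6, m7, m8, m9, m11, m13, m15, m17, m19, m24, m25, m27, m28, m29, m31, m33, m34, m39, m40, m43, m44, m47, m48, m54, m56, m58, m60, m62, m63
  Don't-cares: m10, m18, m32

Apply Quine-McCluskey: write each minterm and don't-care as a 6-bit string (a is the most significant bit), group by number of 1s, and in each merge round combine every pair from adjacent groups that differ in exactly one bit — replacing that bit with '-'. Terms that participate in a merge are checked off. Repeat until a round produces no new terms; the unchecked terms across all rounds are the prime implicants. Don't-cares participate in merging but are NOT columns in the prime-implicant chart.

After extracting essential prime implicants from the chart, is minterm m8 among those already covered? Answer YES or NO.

NO

[col 0] 000110*, 000111*, 001000*, 001001*, 001010*, 001011*, 001101*, 001111*, 010001*, 010010*, 010011*, 011000*, 011001*, 011011*, 011100*, 011101*, 011111*, 100000*, 100001*, 100010*, 100111*, 101000*, 101011*, 101100*, 101111*, 110000*, 110110*, 111000*, 111010*, 111100*, 111110*, 111111*
[col 1] -00111*, -01000*, -01011*, -01111*, -11000*, -11100*, -11111*, 0-1000*, 0-1001*, 0-1011*, 0-1101*, 0-1111*, 00-111*, 00011-, 001-01*, 001-11*, 0010-0*, 0010-1*, 00100-*, 00101-*, 0011-1*, 01-001*, 01-011*, 0100-1*, 01001-, 011-00*, 011-01*, 011-11*, 0110-1*, 01100-*, 0111-1*, 01110-*, 1-0000*, 1-1000*, 1-1100*, 1-1111*, 10-000*, 10-111*, 1000-0, 10000-, 101-00*, 101-11*, 11-000*, 11-110, 111-00*, 111-10*, 1110-0*, 1111-0*, 11111-
[col 2] --1000, --1111, -0-111, -01-11, -11-00, 0-1-01*, 0-1-11*, 0-10-1*, 0-100-, 0-11-1*, 001--1*, 0010--, 01-0-1, 011--1*, 011-0-, 1--000, 1-1-00, 111--0
[col 3] 0-1--1
Prime implicants: --1000, --1111, -0-111, -01-11, -11-00, 0-1--1, 0-100-, 00011-, 0010--, 01-0-1, 01001-, 011-0-, 1--000, 1-1-00, 1000-0, 10000-, 11-110, 111--0, 11111-
PI chart (minterm → PIs covering it):
  6 | 00011-  (sole → essential)
  7 | -0-111,00011-
  8 | --1000,0-100-,0010--
  9 | 0-1--1,0-100-,0010--
  11 | -01-11,0-1--1,0010--
  13 | 0-1--1  (sole → essential)
  15 | --1111,-0-111,-01-11,0-1--1
  17 | 01-0-1  (sole → essential)
  19 | 01-0-1,01001-
  24 | --1000,-11-00,0-100-,011-0-
  25 | 0-1--1,0-100-,01-0-1,011-0-
  27 | 0-1--1,01-0-1
  28 | -11-00,011-0-
  29 | 0-1--1,011-0-
  31 | --1111,0-1--1
  33 | 10000-  (sole → essential)
  34 | 1000-0  (sole → essential)
  39 | -0-111  (sole → essential)
  40 | --1000,1--000,1-1-00
  43 | -01-11  (sole → essential)
  44 | 1-1-00  (sole → essential)
  47 | --1111,-0-111,-01-11
  48 | 1--000  (sole → essential)
  54 | 11-110  (sole → essential)
  56 | --1000,-11-00,1--000,1-1-00,111--0
  58 | 111--0  (sole → essential)
  60 | -11-00,1-1-00,111--0
  62 | 11-110,111--0,11111-
  63 | --1111,11111-
Essential prime implicants: -0-111, -01-11, 0-1--1, 00011-, 01-0-1, 1--000, 1-1-00, 1000-0, 10000-, 11-110, 111--0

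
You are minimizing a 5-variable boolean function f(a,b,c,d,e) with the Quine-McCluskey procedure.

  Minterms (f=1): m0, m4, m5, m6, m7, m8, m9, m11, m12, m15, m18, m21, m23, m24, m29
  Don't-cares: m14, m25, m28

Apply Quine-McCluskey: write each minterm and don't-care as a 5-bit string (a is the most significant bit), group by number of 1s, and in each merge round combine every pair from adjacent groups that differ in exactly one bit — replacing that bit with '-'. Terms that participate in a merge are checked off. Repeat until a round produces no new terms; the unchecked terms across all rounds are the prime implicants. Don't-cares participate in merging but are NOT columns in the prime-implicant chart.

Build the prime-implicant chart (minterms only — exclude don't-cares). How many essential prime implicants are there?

size-2^0 implicants → 00000(✓)  00100(✓)  00101(✓)  00110(✓)  00111(✓)  01000(✓)  01001(✓)  01011(✓)  01100(✓)  01110(✓)  01111(✓)  10010  10101(✓)  10111(✓)  11000(✓)  11001(✓)  11100(✓)  11101(✓)
size-2^1 implicants → -0101(✓)  -0111(✓)  -1000(✓)  -1001(✓)  -1100(✓)  0-000(✓)  0-100(✓)  0-110(✓)  0-111(✓)  00-00(✓)  001-0(✓)  001-1(✓)  0010-(✓)  0011-(✓)  01-00(✓)  01-11  010-1  0100-(✓)  011-0(✓)  0111-(✓)  1-101  101-1(✓)  11-00(✓)  11-01(✓)  1100-(✓)  1110-(✓)
size-2^2 implicants → -01-1  -1-00  -100-  0--00  0-1-0  0-11-  001--  11-0-
Unchecked terms (primes): -01-1, -1-00, -100-, 0--00, 0-1-0, 0-11-, 001--, 01-11, 010-1, 1-101, 10010, 11-0-
Minterm coverage:
  m0 ⊆ 0--00 [E]
  m4 ⊆ 0--00,0-1-0,001--
  m5 ⊆ -01-1,001--
  m6 ⊆ 0-1-0,0-11-,001--
  m7 ⊆ -01-1,0-11-,001--
  m8 ⊆ -1-00,-100-,0--00
  m9 ⊆ -100-,010-1
  m11 ⊆ 01-11,010-1
  m12 ⊆ -1-00,0--00,0-1-0
  m15 ⊆ 0-11-,01-11
  m18 ⊆ 10010 [E]
  m21 ⊆ -01-1,1-101
  m23 ⊆ -01-1 [E]
  m24 ⊆ -1-00,-100-,11-0-
  m29 ⊆ 1-101,11-0-
E = {-01-1, 0--00, 10010}

3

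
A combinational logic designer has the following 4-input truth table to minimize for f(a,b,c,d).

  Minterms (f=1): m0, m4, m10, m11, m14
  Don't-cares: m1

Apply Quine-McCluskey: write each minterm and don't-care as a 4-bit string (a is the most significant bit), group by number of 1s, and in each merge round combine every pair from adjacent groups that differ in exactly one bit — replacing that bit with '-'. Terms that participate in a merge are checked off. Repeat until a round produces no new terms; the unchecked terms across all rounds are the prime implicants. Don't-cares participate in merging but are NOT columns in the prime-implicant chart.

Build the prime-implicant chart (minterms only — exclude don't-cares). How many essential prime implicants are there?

[col 0] 0000*, 0001*, 0100*, 1010*, 1011*, 1110*
[col 1] 0-00, 000-, 1-10, 101-
Prime implicants: 0-00, 000-, 1-10, 101-
PI chart (minterm → PIs covering it):
  0 | 0-00,000-
  4 | 0-00  (sole → essential)
  10 | 1-10,101-
  11 | 101-  (sole → essential)
  14 | 1-10  (sole → essential)
Essential prime implicants: 0-00, 1-10, 101-

3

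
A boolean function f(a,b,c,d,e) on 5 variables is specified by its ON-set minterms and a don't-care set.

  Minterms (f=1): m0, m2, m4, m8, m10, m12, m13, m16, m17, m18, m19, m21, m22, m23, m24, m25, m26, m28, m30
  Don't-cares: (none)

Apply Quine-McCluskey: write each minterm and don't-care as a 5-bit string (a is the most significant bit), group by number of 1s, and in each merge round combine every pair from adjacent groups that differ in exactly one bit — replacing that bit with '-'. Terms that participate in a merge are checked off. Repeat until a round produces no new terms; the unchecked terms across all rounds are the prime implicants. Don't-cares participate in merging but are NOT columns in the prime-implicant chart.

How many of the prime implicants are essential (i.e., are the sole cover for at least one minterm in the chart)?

size-2^0 implicants → 00000(✓)  00010(✓)  00100(✓)  01000(✓)  01010(✓)  01100(✓)  01101(✓)  10000(✓)  10001(✓)  10010(✓)  10011(✓)  10101(✓)  10110(✓)  10111(✓)  11000(✓)  11001(✓)  11010(✓)  11100(✓)  11110(✓)
size-2^1 implicants → -0000(✓)  -0010(✓)  -1000(✓)  -1010(✓)  -1100(✓)  0-000(✓)  0-010(✓)  0-100(✓)  00-00(✓)  000-0(✓)  01-00(✓)  010-0(✓)  0110-  1-000(✓)  1-001(✓)  1-010(✓)  1-110(✓)  10-01(✓)  10-10(✓)  10-11(✓)  100-0(✓)  100-1(✓)  1000-(✓)  1001-(✓)  101-1(✓)  1011-(✓)  11-00(✓)  11-10(✓)  110-0(✓)  1100-(✓)  111-0(✓)
size-2^2 implicants → --000(✓)  --010(✓)  -00-0(✓)  -1-00  -10-0(✓)  0--00  0-0-0(✓)  1--10  1-0-0(✓)  1-00-  10--1  10-1-  100--  11--0
size-2^3 implicants → --0-0
Unchecked terms (primes): --0-0, -1-00, 0--00, 0110-, 1--10, 1-00-, 10--1, 10-1-, 100--, 11--0
Minterm coverage:
  m0 ⊆ --0-0,0--00
  m2 ⊆ --0-0 [E]
  m4 ⊆ 0--00 [E]
  m8 ⊆ --0-0,-1-00,0--00
  m10 ⊆ --0-0 [E]
  m12 ⊆ -1-00,0--00,0110-
  m13 ⊆ 0110- [E]
  m16 ⊆ --0-0,1-00-,100--
  m17 ⊆ 1-00-,10--1,100--
  m18 ⊆ --0-0,1--10,10-1-,100--
  m19 ⊆ 10--1,10-1-,100--
  m21 ⊆ 10--1 [E]
  m22 ⊆ 1--10,10-1-
  m23 ⊆ 10--1,10-1-
  m24 ⊆ --0-0,-1-00,1-00-,11--0
  m25 ⊆ 1-00- [E]
  m26 ⊆ --0-0,1--10,11--0
  m28 ⊆ -1-00,11--0
  m30 ⊆ 1--10,11--0
E = {--0-0, 0--00, 0110-, 1-00-, 10--1}

5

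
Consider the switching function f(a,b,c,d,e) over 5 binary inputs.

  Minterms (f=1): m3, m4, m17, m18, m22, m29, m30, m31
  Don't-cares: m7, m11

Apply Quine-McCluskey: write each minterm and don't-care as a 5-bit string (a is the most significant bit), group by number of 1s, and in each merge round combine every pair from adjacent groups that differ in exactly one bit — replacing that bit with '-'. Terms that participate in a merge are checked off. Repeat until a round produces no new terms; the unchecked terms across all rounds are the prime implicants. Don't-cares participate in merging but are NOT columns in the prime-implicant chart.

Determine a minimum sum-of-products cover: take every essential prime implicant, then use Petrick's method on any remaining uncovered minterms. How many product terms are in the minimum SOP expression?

6

Round 0: 00011✓ 00100 00111✓ 01011✓ 10001 10010✓ 10110✓ 11101✓ 11110✓ 11111✓
Round 1: 0-011 00-11 1-110 10-10 111-1 1111-
PIs = {0-011, 00-11, 00100, 1-110, 10-10, 10001, 111-1, 1111-}
Coverage chart:
  m3: 0-011,00-11
  m4: 00100 ←essential
  m17: 10001 ←essential
  m18: 10-10 ←essential
  m22: 1-110,10-10
  m29: 111-1 ←essential
  m30: 1-110,1111-
  m31: 111-1,1111-
Essential: 00100, 10-10, 10001, 111-1
Petrick residual → 0-011, 1-110
Min cover (6 terms): a'c'de + a'b'cd'e' + acde' + ab'de' + ab'c'd'e + abce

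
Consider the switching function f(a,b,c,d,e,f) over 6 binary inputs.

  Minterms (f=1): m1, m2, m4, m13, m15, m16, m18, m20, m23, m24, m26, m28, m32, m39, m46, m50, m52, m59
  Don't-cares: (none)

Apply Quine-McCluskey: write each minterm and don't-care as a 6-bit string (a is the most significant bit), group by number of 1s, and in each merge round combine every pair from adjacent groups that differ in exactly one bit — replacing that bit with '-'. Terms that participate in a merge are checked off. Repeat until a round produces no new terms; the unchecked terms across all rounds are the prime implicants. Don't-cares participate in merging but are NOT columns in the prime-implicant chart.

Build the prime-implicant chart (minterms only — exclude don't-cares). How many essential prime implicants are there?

13

[col 0] 000001, 000010*, 000100*, 001101*, 001111*, 010000*, 010010*, 010100*, 010111, 011000*, 011010*, 011100*, 100000, 100111, 101110, 110010*, 110100*, 111011
[col 1] -10010, -10100, 0-0010, 0-0100, 0011-1, 01-000*, 01-010*, 01-100*, 010-00*, 0100-0*, 011-00*, 0110-0*
[col 2] 01--00, 01-0-0
Prime implicants: -10010, -10100, 0-0010, 0-0100, 000001, 0011-1, 01--00, 01-0-0, 010111, 100000, 100111, 101110, 111011
PI chart (minterm → PIs covering it):
  1 | 000001  (sole → essential)
  2 | 0-0010  (sole → essential)
  4 | 0-0100  (sole → essential)
  13 | 0011-1  (sole → essential)
  15 | 0011-1  (sole → essential)
  16 | 01--00,01-0-0
  18 | -10010,0-0010,01-0-0
  20 | -10100,0-0100,01--00
  23 | 010111  (sole → essential)
  24 | 01--00,01-0-0
  26 | 01-0-0  (sole → essential)
  28 | 01--00  (sole → essential)
  32 | 100000  (sole → essential)
  39 | 100111  (sole → essential)
  46 | 101110  (sole → essential)
  50 | -10010  (sole → essential)
  52 | -10100  (sole → essential)
  59 | 111011  (sole → essential)
Essential prime implicants: -10010, -10100, 0-0010, 0-0100, 000001, 0011-1, 01--00, 01-0-0, 010111, 100000, 100111, 101110, 111011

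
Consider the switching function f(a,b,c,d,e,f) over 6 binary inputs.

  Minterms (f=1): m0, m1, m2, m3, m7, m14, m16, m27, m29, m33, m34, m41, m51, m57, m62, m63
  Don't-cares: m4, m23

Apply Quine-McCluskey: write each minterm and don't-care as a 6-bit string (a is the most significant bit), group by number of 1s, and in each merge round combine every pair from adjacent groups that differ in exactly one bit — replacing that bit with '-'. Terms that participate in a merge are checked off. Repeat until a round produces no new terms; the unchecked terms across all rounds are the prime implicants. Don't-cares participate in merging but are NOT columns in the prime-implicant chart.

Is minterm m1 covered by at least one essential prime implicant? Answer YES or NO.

[col 0] 000000*, 000001*, 000010*, 000011*, 000100*, 000111*, 001110, 010000*, 010111*, 011011, 011101, 100001*, 100010*, 101001*, 110011, 111001*, 111110*, 111111*
[col 1] -00001, -00010, 0-0000, 0-0111, 000-00, 000-11, 0000-0*, 0000-1*, 00000-*, 00001-*, 1-1001, 10-001, 11111-
[col 2] 0000--
Prime implicants: -00001, -00010, 0-0000, 0-0111, 000-00, 000-11, 0000--, 001110, 011011, 011101, 1-1001, 10-001, 110011, 11111-
PI chart (minterm → PIs covering it):
  0 | 0-0000,000-00,0000--
  1 | -00001,0000--
  2 | -00010,0000--
  3 | 000-11,0000--
  7 | 0-0111,000-11
  14 | 001110  (sole → essential)
  16 | 0-0000  (sole → essential)
  27 | 011011  (sole → essential)
  29 | 011101  (sole → essential)
  33 | -00001,10-001
  34 | -00010  (sole → essential)
  41 | 1-1001,10-001
  51 | 110011  (sole → essential)
  57 | 1-1001  (sole → essential)
  62 | 11111-  (sole → essential)
  63 | 11111-  (sole → essential)
Essential prime implicants: -00010, 0-0000, 001110, 011011, 011101, 1-1001, 110011, 11111-

NO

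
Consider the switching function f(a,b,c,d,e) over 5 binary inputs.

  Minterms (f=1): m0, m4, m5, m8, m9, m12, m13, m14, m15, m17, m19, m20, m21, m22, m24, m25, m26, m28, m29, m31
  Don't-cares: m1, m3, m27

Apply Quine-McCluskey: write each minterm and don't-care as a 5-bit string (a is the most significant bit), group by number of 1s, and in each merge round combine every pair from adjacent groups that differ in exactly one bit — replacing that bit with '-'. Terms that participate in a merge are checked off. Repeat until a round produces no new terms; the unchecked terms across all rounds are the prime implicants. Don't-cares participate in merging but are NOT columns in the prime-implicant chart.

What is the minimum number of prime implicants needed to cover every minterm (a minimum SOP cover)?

7

Round 0: 00000✓ 00001✓ 00011✓ 00100✓ 00101✓ 01000✓ 01001✓ 01100✓ 01101✓ 01110✓ 01111✓ 10001✓ 10011✓ 10100✓ 10101✓ 10110✓ 11000✓ 11001✓ 11010✓ 11011✓ 11100✓ 11101✓ 11111✓
Round 1: -0001✓ -0011✓ -0100✓ -0101✓ -1000✓ -1001✓ -1100✓ -1101✓ -1111✓ 0-000✓ 0-001✓ 0-100✓ 0-101✓ 00-00✓ 00-01✓ 000-1✓ 0000-✓ 0010-✓ 01-00✓ 01-01✓ 0100-✓ 011-0✓ 011-1✓ 0110-✓ 0111-✓ 1-001✓ 1-011✓ 1-100✓ 1-101✓ 10-01✓ 100-1✓ 101-0 1010-✓ 11-00✓ 11-01✓ 11-11✓ 110-0✓ 110-1✓ 1100-✓ 1101-✓ 111-1✓ 1110-✓
Round 2: --001✓ --100✓ --101✓ -0-01✓ -00-1 -010-✓ -1-00✓ -1-01✓ -100-✓ -11-1 -110-✓ 0--00✓ 0--01✓ 0-00-✓ 0-10-✓ 00-0-✓ 01-0-✓ 011-- 1--01✓ 1-0-1 1-10-✓ 11--1 11-0-✓ 110--
Round 3: ---01 --10- -1-0- 0--0-
PIs = {---01, --10-, -00-1, -1-0-, -11-1, 0--0-, 011--, 1-0-1, 101-0, 11--1, 110--}
Coverage chart:
  m0: 0--0- ←essential
  m4: --10-,0--0-
  m5: ---01,--10-,0--0-
  m8: -1-0-,0--0-
  m9: ---01,-1-0-,0--0-
  m12: --10-,-1-0-,0--0-,011--
  m13: ---01,--10-,-1-0-,-11-1,0--0-,011--
  m14: 011-- ←essential
  m15: -11-1,011--
  m17: ---01,-00-1,1-0-1
  m19: -00-1,1-0-1
  m20: --10-,101-0
  m21: ---01,--10-
  m22: 101-0 ←essential
  m24: -1-0-,110--
  m25: ---01,-1-0-,1-0-1,11--1,110--
  m26: 110-- ←essential
  m28: --10-,-1-0-
  m29: ---01,--10-,-1-0-,-11-1,11--1
  m31: -11-1,11--1
Essential: 0--0-, 011--, 101-0, 110--
Petrick residual → --10-, -00-1, -11-1
Min cover (7 terms): cd' + b'c'e + bce + a'd' + a'bc + ab'ce' + abc'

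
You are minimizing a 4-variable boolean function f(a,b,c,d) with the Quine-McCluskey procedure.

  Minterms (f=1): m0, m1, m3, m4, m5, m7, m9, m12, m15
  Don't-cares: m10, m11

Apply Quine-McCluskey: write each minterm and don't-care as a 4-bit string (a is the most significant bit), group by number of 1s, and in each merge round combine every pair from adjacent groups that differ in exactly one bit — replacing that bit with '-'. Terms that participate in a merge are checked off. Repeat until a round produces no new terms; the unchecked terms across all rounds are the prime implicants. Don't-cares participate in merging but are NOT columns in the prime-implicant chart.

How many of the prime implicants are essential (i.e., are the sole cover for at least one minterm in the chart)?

4

size-2^0 implicants → 0000(✓)  0001(✓)  0011(✓)  0100(✓)  0101(✓)  0111(✓)  1001(✓)  1010(✓)  1011(✓)  1100(✓)  1111(✓)
size-2^1 implicants → -001(✓)  -011(✓)  -100  -111(✓)  0-00(✓)  0-01(✓)  0-11(✓)  00-1(✓)  000-(✓)  01-1(✓)  010-(✓)  1-11(✓)  10-1(✓)  101-
size-2^2 implicants → --11  -0-1  0--1  0-0-
Unchecked terms (primes): --11, -0-1, -100, 0--1, 0-0-, 101-
Minterm coverage:
  m0 ⊆ 0-0- [E]
  m1 ⊆ -0-1,0--1,0-0-
  m3 ⊆ --11,-0-1,0--1
  m4 ⊆ -100,0-0-
  m5 ⊆ 0--1,0-0-
  m7 ⊆ --11,0--1
  m9 ⊆ -0-1 [E]
  m12 ⊆ -100 [E]
  m15 ⊆ --11 [E]
E = {--11, -0-1, -100, 0-0-}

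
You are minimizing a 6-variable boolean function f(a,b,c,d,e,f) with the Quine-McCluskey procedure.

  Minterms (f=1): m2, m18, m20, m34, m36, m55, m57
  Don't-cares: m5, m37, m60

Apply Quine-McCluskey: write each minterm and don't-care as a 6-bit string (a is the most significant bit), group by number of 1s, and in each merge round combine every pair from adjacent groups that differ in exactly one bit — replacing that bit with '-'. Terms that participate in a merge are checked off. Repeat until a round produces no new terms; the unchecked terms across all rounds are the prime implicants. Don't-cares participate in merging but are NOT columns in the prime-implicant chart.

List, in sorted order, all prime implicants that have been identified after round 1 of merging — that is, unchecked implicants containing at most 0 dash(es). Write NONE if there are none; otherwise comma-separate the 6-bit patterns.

010100, 110111, 111001, 111100

size-2^0 implicants → 000010(✓)  000101(✓)  010010(✓)  010100  100010(✓)  100100(✓)  100101(✓)  110111  111001  111100
size-2^1 implicants → -00010  -00101  0-0010  10010-
Unchecked terms (primes): -00010, -00101, 0-0010, 010100, 10010-, 110111, 111001, 111100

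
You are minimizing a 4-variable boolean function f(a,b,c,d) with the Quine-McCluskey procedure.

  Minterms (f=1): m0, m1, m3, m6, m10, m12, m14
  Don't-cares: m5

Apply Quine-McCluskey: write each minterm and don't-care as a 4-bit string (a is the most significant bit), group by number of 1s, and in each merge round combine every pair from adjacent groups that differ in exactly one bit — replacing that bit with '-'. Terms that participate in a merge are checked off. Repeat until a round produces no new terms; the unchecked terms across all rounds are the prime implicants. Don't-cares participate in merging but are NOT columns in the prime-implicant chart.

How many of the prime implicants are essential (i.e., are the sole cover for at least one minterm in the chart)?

5

Round 0: 0000✓ 0001✓ 0011✓ 0101✓ 0110✓ 1010✓ 1100✓ 1110✓
Round 1: -110 0-01 00-1 000- 1-10 11-0
PIs = {-110, 0-01, 00-1, 000-, 1-10, 11-0}
Coverage chart:
  m0: 000- ←essential
  m1: 0-01,00-1,000-
  m3: 00-1 ←essential
  m6: -110 ←essential
  m10: 1-10 ←essential
  m12: 11-0 ←essential
  m14: -110,1-10,11-0
Essential: -110, 00-1, 000-, 1-10, 11-0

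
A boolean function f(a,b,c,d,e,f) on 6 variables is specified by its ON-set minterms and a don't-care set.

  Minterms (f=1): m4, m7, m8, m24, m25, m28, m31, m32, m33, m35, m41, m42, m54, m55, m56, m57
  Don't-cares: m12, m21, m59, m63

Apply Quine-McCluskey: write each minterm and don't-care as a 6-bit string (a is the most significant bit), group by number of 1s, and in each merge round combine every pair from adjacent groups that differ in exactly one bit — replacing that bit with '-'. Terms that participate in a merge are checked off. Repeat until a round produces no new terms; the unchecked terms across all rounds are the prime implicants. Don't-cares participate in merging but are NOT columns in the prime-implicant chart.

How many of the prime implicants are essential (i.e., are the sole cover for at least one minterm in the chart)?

[col 0] 000100*, 000111, 001000*, 001100*, 010101, 011000*, 011001*, 011100*, 011111*, 100000*, 100001*, 100011*, 101001*, 101010, 110110*, 110111*, 111000*, 111001*, 111011*, 111111*
[col 1] -11000*, -11001*, -11111, 0-1000*, 0-1100*, 00-100, 001-00*, 011-00*, 01100-*, 1-1001, 10-001, 1000-1, 10000-, 11-111, 11011-, 111-11, 1110-1, 11100-*
[col 2] -1100-, 0-1-00
Prime implicants: -1100-, -11111, 0-1-00, 00-100, 000111, 010101, 1-1001, 10-001, 1000-1, 10000-, 101010, 11-111, 11011-, 111-11, 1110-1
PI chart (minterm → PIs covering it):
  4 | 00-100  (sole → essential)
  7 | 000111  (sole → essential)
  8 | 0-1-00  (sole → essential)
  24 | -1100-,0-1-00
  25 | -1100-  (sole → essential)
  28 | 0-1-00  (sole → essential)
  31 | -11111  (sole → essential)
  32 | 10000-  (sole → essential)
  33 | 10-001,1000-1,10000-
  35 | 1000-1  (sole → essential)
  41 | 1-1001,10-001
  42 | 101010  (sole → essential)
  54 | 11011-  (sole → essential)
  55 | 11-111,11011-
  56 | -1100-  (sole → essential)
  57 | -1100-,1-1001,1110-1
Essential prime implicants: -1100-, -11111, 0-1-00, 00-100, 000111, 1000-1, 10000-, 101010, 11011-

9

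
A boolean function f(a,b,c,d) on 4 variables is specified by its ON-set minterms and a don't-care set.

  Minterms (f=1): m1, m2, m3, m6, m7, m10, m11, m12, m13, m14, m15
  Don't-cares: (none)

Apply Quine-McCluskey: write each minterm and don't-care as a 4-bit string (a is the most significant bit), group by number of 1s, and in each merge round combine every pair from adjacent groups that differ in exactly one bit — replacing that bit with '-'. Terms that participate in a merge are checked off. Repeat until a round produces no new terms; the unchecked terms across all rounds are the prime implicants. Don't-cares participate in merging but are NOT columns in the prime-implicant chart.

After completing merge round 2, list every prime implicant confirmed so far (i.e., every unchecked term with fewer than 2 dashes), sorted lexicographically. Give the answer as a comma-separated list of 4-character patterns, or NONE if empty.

00-1

Round 0: 0001✓ 0010✓ 0011✓ 0110✓ 0111✓ 1010✓ 1011✓ 1100✓ 1101✓ 1110✓ 1111✓
Round 1: -010✓ -011✓ -110✓ -111✓ 0-10✓ 0-11✓ 00-1 001-✓ 011-✓ 1-10✓ 1-11✓ 101-✓ 11-0✓ 11-1✓ 110-✓ 111-✓
Round 2: --10✓ --11✓ -01-✓ -11-✓ 0-1-✓ 1-1-✓ 11--
Round 3: --1-
PIs = {--1-, 00-1, 11--}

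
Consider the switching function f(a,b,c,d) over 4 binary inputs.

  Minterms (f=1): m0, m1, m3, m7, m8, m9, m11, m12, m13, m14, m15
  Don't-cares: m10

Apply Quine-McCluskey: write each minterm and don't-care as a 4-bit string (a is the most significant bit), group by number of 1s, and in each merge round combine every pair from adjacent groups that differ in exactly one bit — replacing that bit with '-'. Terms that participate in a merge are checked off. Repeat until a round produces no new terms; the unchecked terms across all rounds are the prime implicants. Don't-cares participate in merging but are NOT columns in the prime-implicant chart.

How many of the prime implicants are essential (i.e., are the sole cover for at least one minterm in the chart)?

3

size-2^0 implicants → 0000(✓)  0001(✓)  0011(✓)  0111(✓)  1000(✓)  1001(✓)  1010(✓)  1011(✓)  1100(✓)  1101(✓)  1110(✓)  1111(✓)
size-2^1 implicants → -000(✓)  -001(✓)  -011(✓)  -111(✓)  0-11(✓)  00-1(✓)  000-(✓)  1-00(✓)  1-01(✓)  1-10(✓)  1-11(✓)  10-0(✓)  10-1(✓)  100-(✓)  101-(✓)  11-0(✓)  11-1(✓)  110-(✓)  111-(✓)
size-2^2 implicants → --11  -0-1  -00-  1--0(✓)  1--1(✓)  1-0-(✓)  1-1-(✓)  10--(✓)  11--(✓)
size-2^3 implicants → 1---
Unchecked terms (primes): --11, -0-1, -00-, 1---
Minterm coverage:
  m0 ⊆ -00- [E]
  m1 ⊆ -0-1,-00-
  m3 ⊆ --11,-0-1
  m7 ⊆ --11 [E]
  m8 ⊆ -00-,1---
  m9 ⊆ -0-1,-00-,1---
  m11 ⊆ --11,-0-1,1---
  m12 ⊆ 1--- [E]
  m13 ⊆ 1--- [E]
  m14 ⊆ 1--- [E]
  m15 ⊆ --11,1---
E = {--11, -00-, 1---}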